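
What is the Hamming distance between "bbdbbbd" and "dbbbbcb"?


Comparing "bbdbbbd" and "dbbbbcb" position by position:
  Position 0: 'b' vs 'd' => differ
  Position 1: 'b' vs 'b' => same
  Position 2: 'd' vs 'b' => differ
  Position 3: 'b' vs 'b' => same
  Position 4: 'b' vs 'b' => same
  Position 5: 'b' vs 'c' => differ
  Position 6: 'd' vs 'b' => differ
Total differences (Hamming distance): 4

4


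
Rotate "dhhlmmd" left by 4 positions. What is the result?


Input: "dhhlmmd", rotate left by 4
First 4 characters: "dhhl"
Remaining characters: "mmd"
Concatenate remaining + first: "mmd" + "dhhl" = "mmddhhl"

mmddhhl


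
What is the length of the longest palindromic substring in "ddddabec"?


Input: "ddddabec"
Checking substrings for palindromes:
  [0:4] "dddd" (len 4) => palindrome
  [0:3] "ddd" (len 3) => palindrome
  [1:4] "ddd" (len 3) => palindrome
  [0:2] "dd" (len 2) => palindrome
  [1:3] "dd" (len 2) => palindrome
  [2:4] "dd" (len 2) => palindrome
Longest palindromic substring: "dddd" with length 4

4


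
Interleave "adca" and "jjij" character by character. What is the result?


Interleaving "adca" and "jjij":
  Position 0: 'a' from first, 'j' from second => "aj"
  Position 1: 'd' from first, 'j' from second => "dj"
  Position 2: 'c' from first, 'i' from second => "ci"
  Position 3: 'a' from first, 'j' from second => "aj"
Result: ajdjciaj

ajdjciaj


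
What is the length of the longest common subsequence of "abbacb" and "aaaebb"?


LCS of "abbacb" and "aaaebb"
DP table:
           a    a    a    e    b    b
      0    0    0    0    0    0    0
  a   0    1    1    1    1    1    1
  b   0    1    1    1    1    2    2
  b   0    1    1    1    1    2    3
  a   0    1    2    2    2    2    3
  c   0    1    2    2    2    2    3
  b   0    1    2    2    2    3    3
LCS length = dp[6][6] = 3

3


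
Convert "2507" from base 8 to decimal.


Input: "2507" in base 8
Positional expansion:
  Digit '2' (value 2) x 8^3 = 1024
  Digit '5' (value 5) x 8^2 = 320
  Digit '0' (value 0) x 8^1 = 0
  Digit '7' (value 7) x 8^0 = 7
Sum = 1351

1351


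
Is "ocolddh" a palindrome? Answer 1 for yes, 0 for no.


Input: ocolddh
Reversed: hddloco
  Compare pos 0 ('o') with pos 6 ('h'): MISMATCH
  Compare pos 1 ('c') with pos 5 ('d'): MISMATCH
  Compare pos 2 ('o') with pos 4 ('d'): MISMATCH
Result: not a palindrome

0


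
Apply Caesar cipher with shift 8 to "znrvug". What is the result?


Caesar cipher: shift "znrvug" by 8
  'z' (pos 25) + 8 = pos 7 = 'h'
  'n' (pos 13) + 8 = pos 21 = 'v'
  'r' (pos 17) + 8 = pos 25 = 'z'
  'v' (pos 21) + 8 = pos 3 = 'd'
  'u' (pos 20) + 8 = pos 2 = 'c'
  'g' (pos 6) + 8 = pos 14 = 'o'
Result: hvzdco

hvzdco


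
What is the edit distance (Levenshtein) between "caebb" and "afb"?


Computing edit distance: "caebb" -> "afb"
DP table:
           a    f    b
      0    1    2    3
  c   1    1    2    3
  a   2    1    2    3
  e   3    2    2    3
  b   4    3    3    2
  b   5    4    4    3
Edit distance = dp[5][3] = 3

3


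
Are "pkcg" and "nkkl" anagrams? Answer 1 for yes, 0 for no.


Strings: "pkcg", "nkkl"
Sorted first:  cgkp
Sorted second: kkln
Differ at position 0: 'c' vs 'k' => not anagrams

0


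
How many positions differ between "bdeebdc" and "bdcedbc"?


Comparing "bdeebdc" and "bdcedbc" position by position:
  Position 0: 'b' vs 'b' => same
  Position 1: 'd' vs 'd' => same
  Position 2: 'e' vs 'c' => DIFFER
  Position 3: 'e' vs 'e' => same
  Position 4: 'b' vs 'd' => DIFFER
  Position 5: 'd' vs 'b' => DIFFER
  Position 6: 'c' vs 'c' => same
Positions that differ: 3

3


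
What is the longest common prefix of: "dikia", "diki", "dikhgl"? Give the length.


Words: dikia, diki, dikhgl
  Position 0: all 'd' => match
  Position 1: all 'i' => match
  Position 2: all 'k' => match
  Position 3: ('i', 'i', 'h') => mismatch, stop
LCP = "dik" (length 3)

3


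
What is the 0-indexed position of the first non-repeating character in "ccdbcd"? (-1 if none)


Input: ccdbcd
Character frequencies:
  'b': 1
  'c': 3
  'd': 2
Scanning left to right for freq == 1:
  Position 0 ('c'): freq=3, skip
  Position 1 ('c'): freq=3, skip
  Position 2 ('d'): freq=2, skip
  Position 3 ('b'): unique! => answer = 3

3


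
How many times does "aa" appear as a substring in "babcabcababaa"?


Searching for "aa" in "babcabcababaa"
Scanning each position:
  Position 0: "ba" => no
  Position 1: "ab" => no
  Position 2: "bc" => no
  Position 3: "ca" => no
  Position 4: "ab" => no
  Position 5: "bc" => no
  Position 6: "ca" => no
  Position 7: "ab" => no
  Position 8: "ba" => no
  Position 9: "ab" => no
  Position 10: "ba" => no
  Position 11: "aa" => MATCH
Total occurrences: 1

1


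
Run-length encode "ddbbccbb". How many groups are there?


Input: ddbbccbb
Scanning for consecutive runs:
  Group 1: 'd' x 2 (positions 0-1)
  Group 2: 'b' x 2 (positions 2-3)
  Group 3: 'c' x 2 (positions 4-5)
  Group 4: 'b' x 2 (positions 6-7)
Total groups: 4

4


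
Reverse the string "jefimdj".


Input: jefimdj
Reading characters right to left:
  Position 6: 'j'
  Position 5: 'd'
  Position 4: 'm'
  Position 3: 'i'
  Position 2: 'f'
  Position 1: 'e'
  Position 0: 'j'
Reversed: jdmifej

jdmifej


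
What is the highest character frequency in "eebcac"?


Input: eebcac
Character counts:
  'a': 1
  'b': 1
  'c': 2
  'e': 2
Maximum frequency: 2

2


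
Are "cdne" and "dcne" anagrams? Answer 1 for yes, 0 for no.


Strings: "cdne", "dcne"
Sorted first:  cden
Sorted second: cden
Sorted forms match => anagrams

1


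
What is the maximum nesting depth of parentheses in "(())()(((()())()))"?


Input: "(())()(((()())()))"
Tracking depth:
  Position 0 '(': depth becomes 1
  Position 1 '(': depth becomes 2
  Position 2 ')': depth becomes 1
  Position 3 ')': depth becomes 0
  Position 4 '(': depth becomes 1
  Position 5 ')': depth becomes 0
  Position 6 '(': depth becomes 1
  Position 7 '(': depth becomes 2
  Position 8 '(': depth becomes 3
  Position 9 '(': depth becomes 4
  Position 10 ')': depth becomes 3
  Position 11 '(': depth becomes 4
  Position 12 ')': depth becomes 3
  Position 13 ')': depth becomes 2
  Position 14 '(': depth becomes 3
  Position 15 ')': depth becomes 2
  Position 16 ')': depth becomes 1
  Position 17 ')': depth becomes 0
Maximum depth reached: 4

4


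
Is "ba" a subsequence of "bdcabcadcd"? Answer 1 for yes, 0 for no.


Check if "ba" is a subsequence of "bdcabcadcd"
Greedy scan:
  Position 0 ('b'): matches sub[0] = 'b'
  Position 1 ('d'): no match needed
  Position 2 ('c'): no match needed
  Position 3 ('a'): matches sub[1] = 'a'
  Position 4 ('b'): no match needed
  Position 5 ('c'): no match needed
  Position 6 ('a'): no match needed
  Position 7 ('d'): no match needed
  Position 8 ('c'): no match needed
  Position 9 ('d'): no match needed
All 2 characters matched => is a subsequence

1


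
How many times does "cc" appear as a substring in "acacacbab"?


Searching for "cc" in "acacacbab"
Scanning each position:
  Position 0: "ac" => no
  Position 1: "ca" => no
  Position 2: "ac" => no
  Position 3: "ca" => no
  Position 4: "ac" => no
  Position 5: "cb" => no
  Position 6: "ba" => no
  Position 7: "ab" => no
Total occurrences: 0

0


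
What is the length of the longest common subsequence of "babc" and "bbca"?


LCS of "babc" and "bbca"
DP table:
           b    b    c    a
      0    0    0    0    0
  b   0    1    1    1    1
  a   0    1    1    1    2
  b   0    1    2    2    2
  c   0    1    2    3    3
LCS length = dp[4][4] = 3

3


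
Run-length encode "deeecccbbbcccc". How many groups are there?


Input: deeecccbbbcccc
Scanning for consecutive runs:
  Group 1: 'd' x 1 (positions 0-0)
  Group 2: 'e' x 3 (positions 1-3)
  Group 3: 'c' x 3 (positions 4-6)
  Group 4: 'b' x 3 (positions 7-9)
  Group 5: 'c' x 4 (positions 10-13)
Total groups: 5

5


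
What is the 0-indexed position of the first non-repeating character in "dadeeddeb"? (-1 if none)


Input: dadeeddeb
Character frequencies:
  'a': 1
  'b': 1
  'd': 4
  'e': 3
Scanning left to right for freq == 1:
  Position 0 ('d'): freq=4, skip
  Position 1 ('a'): unique! => answer = 1

1


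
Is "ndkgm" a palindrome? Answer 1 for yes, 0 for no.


Input: ndkgm
Reversed: mgkdn
  Compare pos 0 ('n') with pos 4 ('m'): MISMATCH
  Compare pos 1 ('d') with pos 3 ('g'): MISMATCH
Result: not a palindrome

0


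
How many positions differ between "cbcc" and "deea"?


Comparing "cbcc" and "deea" position by position:
  Position 0: 'c' vs 'd' => DIFFER
  Position 1: 'b' vs 'e' => DIFFER
  Position 2: 'c' vs 'e' => DIFFER
  Position 3: 'c' vs 'a' => DIFFER
Positions that differ: 4

4


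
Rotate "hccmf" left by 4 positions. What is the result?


Input: "hccmf", rotate left by 4
First 4 characters: "hccm"
Remaining characters: "f"
Concatenate remaining + first: "f" + "hccm" = "fhccm"

fhccm


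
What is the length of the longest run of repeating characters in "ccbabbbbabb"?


Input: "ccbabbbbabb"
Scanning for longest run:
  Position 1 ('c'): continues run of 'c', length=2
  Position 2 ('b'): new char, reset run to 1
  Position 3 ('a'): new char, reset run to 1
  Position 4 ('b'): new char, reset run to 1
  Position 5 ('b'): continues run of 'b', length=2
  Position 6 ('b'): continues run of 'b', length=3
  Position 7 ('b'): continues run of 'b', length=4
  Position 8 ('a'): new char, reset run to 1
  Position 9 ('b'): new char, reset run to 1
  Position 10 ('b'): continues run of 'b', length=2
Longest run: 'b' with length 4

4


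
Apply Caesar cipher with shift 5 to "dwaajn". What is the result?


Caesar cipher: shift "dwaajn" by 5
  'd' (pos 3) + 5 = pos 8 = 'i'
  'w' (pos 22) + 5 = pos 1 = 'b'
  'a' (pos 0) + 5 = pos 5 = 'f'
  'a' (pos 0) + 5 = pos 5 = 'f'
  'j' (pos 9) + 5 = pos 14 = 'o'
  'n' (pos 13) + 5 = pos 18 = 's'
Result: ibffos

ibffos


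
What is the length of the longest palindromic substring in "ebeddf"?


Input: "ebeddf"
Checking substrings for palindromes:
  [0:3] "ebe" (len 3) => palindrome
  [3:5] "dd" (len 2) => palindrome
Longest palindromic substring: "ebe" with length 3

3


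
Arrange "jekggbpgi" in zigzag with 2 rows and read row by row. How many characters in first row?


Zigzag "jekggbpgi" into 2 rows:
Placing characters:
  'j' => row 0
  'e' => row 1
  'k' => row 0
  'g' => row 1
  'g' => row 0
  'b' => row 1
  'p' => row 0
  'g' => row 1
  'i' => row 0
Rows:
  Row 0: "jkgpi"
  Row 1: "egbg"
First row length: 5

5


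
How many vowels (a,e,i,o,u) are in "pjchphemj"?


Input: pjchphemj
Checking each character:
  'p' at position 0: consonant
  'j' at position 1: consonant
  'c' at position 2: consonant
  'h' at position 3: consonant
  'p' at position 4: consonant
  'h' at position 5: consonant
  'e' at position 6: vowel (running total: 1)
  'm' at position 7: consonant
  'j' at position 8: consonant
Total vowels: 1

1


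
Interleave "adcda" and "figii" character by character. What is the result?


Interleaving "adcda" and "figii":
  Position 0: 'a' from first, 'f' from second => "af"
  Position 1: 'd' from first, 'i' from second => "di"
  Position 2: 'c' from first, 'g' from second => "cg"
  Position 3: 'd' from first, 'i' from second => "di"
  Position 4: 'a' from first, 'i' from second => "ai"
Result: afdicgdiai

afdicgdiai


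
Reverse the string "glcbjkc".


Input: glcbjkc
Reading characters right to left:
  Position 6: 'c'
  Position 5: 'k'
  Position 4: 'j'
  Position 3: 'b'
  Position 2: 'c'
  Position 1: 'l'
  Position 0: 'g'
Reversed: ckjbclg

ckjbclg


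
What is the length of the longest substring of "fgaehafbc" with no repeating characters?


Input: "fgaehafbc"
Sliding window (track last position of each char):
  Position 0 ('f'): window [0,0] length 1 -- new best
  Position 1 ('g'): window [0,1] length 2 -- new best
  Position 2 ('a'): window [0,2] length 3 -- new best
  Position 3 ('e'): window [0,3] length 4 -- new best
  Position 4 ('h'): window [0,4] length 5 -- new best
  Position 5 ('a'): repeat (last at 2), move window start to 3
  Position 5 ('a'): window [3,5] length 3
  Position 6 ('f'): window [3,6] length 4
  Position 7 ('b'): window [3,7] length 5
  Position 8 ('c'): window [3,8] length 6 -- new best
Longest substring with no repeats: "ehafbc" with length 6

6


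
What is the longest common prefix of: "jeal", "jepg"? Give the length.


Words: jeal, jepg
  Position 0: all 'j' => match
  Position 1: all 'e' => match
  Position 2: ('a', 'p') => mismatch, stop
LCP = "je" (length 2)

2


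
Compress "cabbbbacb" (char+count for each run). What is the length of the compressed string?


Input: cabbbbacb
Runs:
  'c' x 1 => "c1"
  'a' x 1 => "a1"
  'b' x 4 => "b4"
  'a' x 1 => "a1"
  'c' x 1 => "c1"
  'b' x 1 => "b1"
Compressed: "c1a1b4a1c1b1"
Compressed length: 12

12


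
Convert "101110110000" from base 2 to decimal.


Input: "101110110000" in base 2
Positional expansion:
  Digit '1' (value 1) x 2^11 = 2048
  Digit '0' (value 0) x 2^10 = 0
  Digit '1' (value 1) x 2^9 = 512
  Digit '1' (value 1) x 2^8 = 256
  Digit '1' (value 1) x 2^7 = 128
  Digit '0' (value 0) x 2^6 = 0
  Digit '1' (value 1) x 2^5 = 32
  Digit '1' (value 1) x 2^4 = 16
  Digit '0' (value 0) x 2^3 = 0
  Digit '0' (value 0) x 2^2 = 0
  Digit '0' (value 0) x 2^1 = 0
  Digit '0' (value 0) x 2^0 = 0
Sum = 2992

2992


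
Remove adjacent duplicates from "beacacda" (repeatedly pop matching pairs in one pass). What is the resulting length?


Input: beacacda
Stack-based adjacent duplicate removal:
  Read 'b': push. Stack: b
  Read 'e': push. Stack: be
  Read 'a': push. Stack: bea
  Read 'c': push. Stack: beac
  Read 'a': push. Stack: beaca
  Read 'c': push. Stack: beacac
  Read 'd': push. Stack: beacacd
  Read 'a': push. Stack: beacacda
Final stack: "beacacda" (length 8)

8


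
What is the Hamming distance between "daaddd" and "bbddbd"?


Comparing "daaddd" and "bbddbd" position by position:
  Position 0: 'd' vs 'b' => differ
  Position 1: 'a' vs 'b' => differ
  Position 2: 'a' vs 'd' => differ
  Position 3: 'd' vs 'd' => same
  Position 4: 'd' vs 'b' => differ
  Position 5: 'd' vs 'd' => same
Total differences (Hamming distance): 4

4


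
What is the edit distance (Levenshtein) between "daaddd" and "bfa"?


Computing edit distance: "daaddd" -> "bfa"
DP table:
           b    f    a
      0    1    2    3
  d   1    1    2    3
  a   2    2    2    2
  a   3    3    3    2
  d   4    4    4    3
  d   5    5    5    4
  d   6    6    6    5
Edit distance = dp[6][3] = 5

5


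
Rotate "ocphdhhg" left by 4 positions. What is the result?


Input: "ocphdhhg", rotate left by 4
First 4 characters: "ocph"
Remaining characters: "dhhg"
Concatenate remaining + first: "dhhg" + "ocph" = "dhhgocph"

dhhgocph


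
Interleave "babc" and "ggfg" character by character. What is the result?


Interleaving "babc" and "ggfg":
  Position 0: 'b' from first, 'g' from second => "bg"
  Position 1: 'a' from first, 'g' from second => "ag"
  Position 2: 'b' from first, 'f' from second => "bf"
  Position 3: 'c' from first, 'g' from second => "cg"
Result: bgagbfcg

bgagbfcg


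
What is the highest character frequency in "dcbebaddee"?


Input: dcbebaddee
Character counts:
  'a': 1
  'b': 2
  'c': 1
  'd': 3
  'e': 3
Maximum frequency: 3

3


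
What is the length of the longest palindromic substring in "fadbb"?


Input: "fadbb"
Checking substrings for palindromes:
  [3:5] "bb" (len 2) => palindrome
Longest palindromic substring: "bb" with length 2

2


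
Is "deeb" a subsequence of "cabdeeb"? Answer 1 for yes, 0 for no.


Check if "deeb" is a subsequence of "cabdeeb"
Greedy scan:
  Position 0 ('c'): no match needed
  Position 1 ('a'): no match needed
  Position 2 ('b'): no match needed
  Position 3 ('d'): matches sub[0] = 'd'
  Position 4 ('e'): matches sub[1] = 'e'
  Position 5 ('e'): matches sub[2] = 'e'
  Position 6 ('b'): matches sub[3] = 'b'
All 4 characters matched => is a subsequence

1


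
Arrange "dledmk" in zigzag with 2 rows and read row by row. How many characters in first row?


Zigzag "dledmk" into 2 rows:
Placing characters:
  'd' => row 0
  'l' => row 1
  'e' => row 0
  'd' => row 1
  'm' => row 0
  'k' => row 1
Rows:
  Row 0: "dem"
  Row 1: "ldk"
First row length: 3

3


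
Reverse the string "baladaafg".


Input: baladaafg
Reading characters right to left:
  Position 8: 'g'
  Position 7: 'f'
  Position 6: 'a'
  Position 5: 'a'
  Position 4: 'd'
  Position 3: 'a'
  Position 2: 'l'
  Position 1: 'a'
  Position 0: 'b'
Reversed: gfaadalab

gfaadalab


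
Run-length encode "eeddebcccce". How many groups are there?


Input: eeddebcccce
Scanning for consecutive runs:
  Group 1: 'e' x 2 (positions 0-1)
  Group 2: 'd' x 2 (positions 2-3)
  Group 3: 'e' x 1 (positions 4-4)
  Group 4: 'b' x 1 (positions 5-5)
  Group 5: 'c' x 4 (positions 6-9)
  Group 6: 'e' x 1 (positions 10-10)
Total groups: 6

6


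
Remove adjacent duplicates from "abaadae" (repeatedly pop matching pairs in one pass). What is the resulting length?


Input: abaadae
Stack-based adjacent duplicate removal:
  Read 'a': push. Stack: a
  Read 'b': push. Stack: ab
  Read 'a': push. Stack: aba
  Read 'a': matches stack top 'a' => pop. Stack: ab
  Read 'd': push. Stack: abd
  Read 'a': push. Stack: abda
  Read 'e': push. Stack: abdae
Final stack: "abdae" (length 5)

5


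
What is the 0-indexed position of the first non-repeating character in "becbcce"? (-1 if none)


Input: becbcce
Character frequencies:
  'b': 2
  'c': 3
  'e': 2
Scanning left to right for freq == 1:
  Position 0 ('b'): freq=2, skip
  Position 1 ('e'): freq=2, skip
  Position 2 ('c'): freq=3, skip
  Position 3 ('b'): freq=2, skip
  Position 4 ('c'): freq=3, skip
  Position 5 ('c'): freq=3, skip
  Position 6 ('e'): freq=2, skip
  No unique character found => answer = -1

-1


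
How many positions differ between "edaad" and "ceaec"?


Comparing "edaad" and "ceaec" position by position:
  Position 0: 'e' vs 'c' => DIFFER
  Position 1: 'd' vs 'e' => DIFFER
  Position 2: 'a' vs 'a' => same
  Position 3: 'a' vs 'e' => DIFFER
  Position 4: 'd' vs 'c' => DIFFER
Positions that differ: 4

4


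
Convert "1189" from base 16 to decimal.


Input: "1189" in base 16
Positional expansion:
  Digit '1' (value 1) x 16^3 = 4096
  Digit '1' (value 1) x 16^2 = 256
  Digit '8' (value 8) x 16^1 = 128
  Digit '9' (value 9) x 16^0 = 9
Sum = 4489

4489


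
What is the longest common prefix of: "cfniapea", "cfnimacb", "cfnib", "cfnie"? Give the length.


Words: cfniapea, cfnimacb, cfnib, cfnie
  Position 0: all 'c' => match
  Position 1: all 'f' => match
  Position 2: all 'n' => match
  Position 3: all 'i' => match
  Position 4: ('a', 'm', 'b', 'e') => mismatch, stop
LCP = "cfni" (length 4)

4


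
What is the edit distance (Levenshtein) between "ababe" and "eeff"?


Computing edit distance: "ababe" -> "eeff"
DP table:
           e    e    f    f
      0    1    2    3    4
  a   1    1    2    3    4
  b   2    2    2    3    4
  a   3    3    3    3    4
  b   4    4    4    4    4
  e   5    4    4    5    5
Edit distance = dp[5][4] = 5

5


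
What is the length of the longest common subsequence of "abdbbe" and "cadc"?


LCS of "abdbbe" and "cadc"
DP table:
           c    a    d    c
      0    0    0    0    0
  a   0    0    1    1    1
  b   0    0    1    1    1
  d   0    0    1    2    2
  b   0    0    1    2    2
  b   0    0    1    2    2
  e   0    0    1    2    2
LCS length = dp[6][4] = 2

2


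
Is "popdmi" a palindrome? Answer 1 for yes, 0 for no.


Input: popdmi
Reversed: imdpop
  Compare pos 0 ('p') with pos 5 ('i'): MISMATCH
  Compare pos 1 ('o') with pos 4 ('m'): MISMATCH
  Compare pos 2 ('p') with pos 3 ('d'): MISMATCH
Result: not a palindrome

0


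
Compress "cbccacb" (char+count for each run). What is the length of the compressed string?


Input: cbccacb
Runs:
  'c' x 1 => "c1"
  'b' x 1 => "b1"
  'c' x 2 => "c2"
  'a' x 1 => "a1"
  'c' x 1 => "c1"
  'b' x 1 => "b1"
Compressed: "c1b1c2a1c1b1"
Compressed length: 12

12


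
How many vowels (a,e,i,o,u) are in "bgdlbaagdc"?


Input: bgdlbaagdc
Checking each character:
  'b' at position 0: consonant
  'g' at position 1: consonant
  'd' at position 2: consonant
  'l' at position 3: consonant
  'b' at position 4: consonant
  'a' at position 5: vowel (running total: 1)
  'a' at position 6: vowel (running total: 2)
  'g' at position 7: consonant
  'd' at position 8: consonant
  'c' at position 9: consonant
Total vowels: 2

2


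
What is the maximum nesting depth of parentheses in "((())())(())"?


Input: "((())())(())"
Tracking depth:
  Position 0 '(': depth becomes 1
  Position 1 '(': depth becomes 2
  Position 2 '(': depth becomes 3
  Position 3 ')': depth becomes 2
  Position 4 ')': depth becomes 1
  Position 5 '(': depth becomes 2
  Position 6 ')': depth becomes 1
  Position 7 ')': depth becomes 0
  Position 8 '(': depth becomes 1
  Position 9 '(': depth becomes 2
  Position 10 ')': depth becomes 1
  Position 11 ')': depth becomes 0
Maximum depth reached: 3

3


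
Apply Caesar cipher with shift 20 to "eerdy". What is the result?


Caesar cipher: shift "eerdy" by 20
  'e' (pos 4) + 20 = pos 24 = 'y'
  'e' (pos 4) + 20 = pos 24 = 'y'
  'r' (pos 17) + 20 = pos 11 = 'l'
  'd' (pos 3) + 20 = pos 23 = 'x'
  'y' (pos 24) + 20 = pos 18 = 's'
Result: yylxs

yylxs


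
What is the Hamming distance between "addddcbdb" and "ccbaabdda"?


Comparing "addddcbdb" and "ccbaabdda" position by position:
  Position 0: 'a' vs 'c' => differ
  Position 1: 'd' vs 'c' => differ
  Position 2: 'd' vs 'b' => differ
  Position 3: 'd' vs 'a' => differ
  Position 4: 'd' vs 'a' => differ
  Position 5: 'c' vs 'b' => differ
  Position 6: 'b' vs 'd' => differ
  Position 7: 'd' vs 'd' => same
  Position 8: 'b' vs 'a' => differ
Total differences (Hamming distance): 8

8


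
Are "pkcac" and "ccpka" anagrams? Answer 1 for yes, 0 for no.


Strings: "pkcac", "ccpka"
Sorted first:  acckp
Sorted second: acckp
Sorted forms match => anagrams

1


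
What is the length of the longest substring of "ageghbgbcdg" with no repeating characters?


Input: "ageghbgbcdg"
Sliding window (track last position of each char):
  Position 0 ('a'): window [0,0] length 1 -- new best
  Position 1 ('g'): window [0,1] length 2 -- new best
  Position 2 ('e'): window [0,2] length 3 -- new best
  Position 3 ('g'): repeat (last at 1), move window start to 2
  Position 3 ('g'): window [2,3] length 2
  Position 4 ('h'): window [2,4] length 3
  Position 5 ('b'): window [2,5] length 4 -- new best
  Position 6 ('g'): repeat (last at 3), move window start to 4
  Position 6 ('g'): window [4,6] length 3
  Position 7 ('b'): repeat (last at 5), move window start to 6
  Position 7 ('b'): window [6,7] length 2
  Position 8 ('c'): window [6,8] length 3
  Position 9 ('d'): window [6,9] length 4
  Position 10 ('g'): repeat (last at 6), move window start to 7
  Position 10 ('g'): window [7,10] length 4
Longest substring with no repeats: "eghb" with length 4

4


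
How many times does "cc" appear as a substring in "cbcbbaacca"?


Searching for "cc" in "cbcbbaacca"
Scanning each position:
  Position 0: "cb" => no
  Position 1: "bc" => no
  Position 2: "cb" => no
  Position 3: "bb" => no
  Position 4: "ba" => no
  Position 5: "aa" => no
  Position 6: "ac" => no
  Position 7: "cc" => MATCH
  Position 8: "ca" => no
Total occurrences: 1

1


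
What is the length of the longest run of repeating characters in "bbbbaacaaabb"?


Input: "bbbbaacaaabb"
Scanning for longest run:
  Position 1 ('b'): continues run of 'b', length=2
  Position 2 ('b'): continues run of 'b', length=3
  Position 3 ('b'): continues run of 'b', length=4
  Position 4 ('a'): new char, reset run to 1
  Position 5 ('a'): continues run of 'a', length=2
  Position 6 ('c'): new char, reset run to 1
  Position 7 ('a'): new char, reset run to 1
  Position 8 ('a'): continues run of 'a', length=2
  Position 9 ('a'): continues run of 'a', length=3
  Position 10 ('b'): new char, reset run to 1
  Position 11 ('b'): continues run of 'b', length=2
Longest run: 'b' with length 4

4


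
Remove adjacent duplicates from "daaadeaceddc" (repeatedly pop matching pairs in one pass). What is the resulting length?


Input: daaadeaceddc
Stack-based adjacent duplicate removal:
  Read 'd': push. Stack: d
  Read 'a': push. Stack: da
  Read 'a': matches stack top 'a' => pop. Stack: d
  Read 'a': push. Stack: da
  Read 'd': push. Stack: dad
  Read 'e': push. Stack: dade
  Read 'a': push. Stack: dadea
  Read 'c': push. Stack: dadeac
  Read 'e': push. Stack: dadeace
  Read 'd': push. Stack: dadeaced
  Read 'd': matches stack top 'd' => pop. Stack: dadeace
  Read 'c': push. Stack: dadeacec
Final stack: "dadeacec" (length 8)

8


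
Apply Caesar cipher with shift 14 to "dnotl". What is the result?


Caesar cipher: shift "dnotl" by 14
  'd' (pos 3) + 14 = pos 17 = 'r'
  'n' (pos 13) + 14 = pos 1 = 'b'
  'o' (pos 14) + 14 = pos 2 = 'c'
  't' (pos 19) + 14 = pos 7 = 'h'
  'l' (pos 11) + 14 = pos 25 = 'z'
Result: rbchz

rbchz


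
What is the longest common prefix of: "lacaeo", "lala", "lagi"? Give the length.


Words: lacaeo, lala, lagi
  Position 0: all 'l' => match
  Position 1: all 'a' => match
  Position 2: ('c', 'l', 'g') => mismatch, stop
LCP = "la" (length 2)

2


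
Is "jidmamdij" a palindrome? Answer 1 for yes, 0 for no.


Input: jidmamdij
Reversed: jidmamdij
  Compare pos 0 ('j') with pos 8 ('j'): match
  Compare pos 1 ('i') with pos 7 ('i'): match
  Compare pos 2 ('d') with pos 6 ('d'): match
  Compare pos 3 ('m') with pos 5 ('m'): match
Result: palindrome

1


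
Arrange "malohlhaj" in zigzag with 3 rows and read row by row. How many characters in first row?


Zigzag "malohlhaj" into 3 rows:
Placing characters:
  'm' => row 0
  'a' => row 1
  'l' => row 2
  'o' => row 1
  'h' => row 0
  'l' => row 1
  'h' => row 2
  'a' => row 1
  'j' => row 0
Rows:
  Row 0: "mhj"
  Row 1: "aola"
  Row 2: "lh"
First row length: 3

3


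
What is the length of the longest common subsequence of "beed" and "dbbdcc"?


LCS of "beed" and "dbbdcc"
DP table:
           d    b    b    d    c    c
      0    0    0    0    0    0    0
  b   0    0    1    1    1    1    1
  e   0    0    1    1    1    1    1
  e   0    0    1    1    1    1    1
  d   0    1    1    1    2    2    2
LCS length = dp[4][6] = 2

2


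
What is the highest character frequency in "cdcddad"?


Input: cdcddad
Character counts:
  'a': 1
  'c': 2
  'd': 4
Maximum frequency: 4

4


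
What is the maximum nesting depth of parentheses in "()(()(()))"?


Input: "()(()(()))"
Tracking depth:
  Position 0 '(': depth becomes 1
  Position 1 ')': depth becomes 0
  Position 2 '(': depth becomes 1
  Position 3 '(': depth becomes 2
  Position 4 ')': depth becomes 1
  Position 5 '(': depth becomes 2
  Position 6 '(': depth becomes 3
  Position 7 ')': depth becomes 2
  Position 8 ')': depth becomes 1
  Position 9 ')': depth becomes 0
Maximum depth reached: 3

3


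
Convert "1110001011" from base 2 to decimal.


Input: "1110001011" in base 2
Positional expansion:
  Digit '1' (value 1) x 2^9 = 512
  Digit '1' (value 1) x 2^8 = 256
  Digit '1' (value 1) x 2^7 = 128
  Digit '0' (value 0) x 2^6 = 0
  Digit '0' (value 0) x 2^5 = 0
  Digit '0' (value 0) x 2^4 = 0
  Digit '1' (value 1) x 2^3 = 8
  Digit '0' (value 0) x 2^2 = 0
  Digit '1' (value 1) x 2^1 = 2
  Digit '1' (value 1) x 2^0 = 1
Sum = 907

907


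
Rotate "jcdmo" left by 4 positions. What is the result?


Input: "jcdmo", rotate left by 4
First 4 characters: "jcdm"
Remaining characters: "o"
Concatenate remaining + first: "o" + "jcdm" = "ojcdm"

ojcdm


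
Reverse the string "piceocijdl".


Input: piceocijdl
Reading characters right to left:
  Position 9: 'l'
  Position 8: 'd'
  Position 7: 'j'
  Position 6: 'i'
  Position 5: 'c'
  Position 4: 'o'
  Position 3: 'e'
  Position 2: 'c'
  Position 1: 'i'
  Position 0: 'p'
Reversed: ldjicoecip

ldjicoecip


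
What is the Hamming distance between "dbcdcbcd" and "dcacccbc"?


Comparing "dbcdcbcd" and "dcacccbc" position by position:
  Position 0: 'd' vs 'd' => same
  Position 1: 'b' vs 'c' => differ
  Position 2: 'c' vs 'a' => differ
  Position 3: 'd' vs 'c' => differ
  Position 4: 'c' vs 'c' => same
  Position 5: 'b' vs 'c' => differ
  Position 6: 'c' vs 'b' => differ
  Position 7: 'd' vs 'c' => differ
Total differences (Hamming distance): 6

6


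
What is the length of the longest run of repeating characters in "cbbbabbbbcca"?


Input: "cbbbabbbbcca"
Scanning for longest run:
  Position 1 ('b'): new char, reset run to 1
  Position 2 ('b'): continues run of 'b', length=2
  Position 3 ('b'): continues run of 'b', length=3
  Position 4 ('a'): new char, reset run to 1
  Position 5 ('b'): new char, reset run to 1
  Position 6 ('b'): continues run of 'b', length=2
  Position 7 ('b'): continues run of 'b', length=3
  Position 8 ('b'): continues run of 'b', length=4
  Position 9 ('c'): new char, reset run to 1
  Position 10 ('c'): continues run of 'c', length=2
  Position 11 ('a'): new char, reset run to 1
Longest run: 'b' with length 4

4


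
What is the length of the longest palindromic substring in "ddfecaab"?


Input: "ddfecaab"
Checking substrings for palindromes:
  [0:2] "dd" (len 2) => palindrome
  [5:7] "aa" (len 2) => palindrome
Longest palindromic substring: "dd" with length 2

2


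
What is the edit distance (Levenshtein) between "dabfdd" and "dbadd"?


Computing edit distance: "dabfdd" -> "dbadd"
DP table:
           d    b    a    d    d
      0    1    2    3    4    5
  d   1    0    1    2    3    4
  a   2    1    1    1    2    3
  b   3    2    1    2    2    3
  f   4    3    2    2    3    3
  d   5    4    3    3    2    3
  d   6    5    4    4    3    2
Edit distance = dp[6][5] = 2

2


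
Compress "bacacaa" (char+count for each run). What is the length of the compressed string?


Input: bacacaa
Runs:
  'b' x 1 => "b1"
  'a' x 1 => "a1"
  'c' x 1 => "c1"
  'a' x 1 => "a1"
  'c' x 1 => "c1"
  'a' x 2 => "a2"
Compressed: "b1a1c1a1c1a2"
Compressed length: 12

12


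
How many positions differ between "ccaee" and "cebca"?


Comparing "ccaee" and "cebca" position by position:
  Position 0: 'c' vs 'c' => same
  Position 1: 'c' vs 'e' => DIFFER
  Position 2: 'a' vs 'b' => DIFFER
  Position 3: 'e' vs 'c' => DIFFER
  Position 4: 'e' vs 'a' => DIFFER
Positions that differ: 4

4


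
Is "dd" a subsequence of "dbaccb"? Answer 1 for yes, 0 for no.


Check if "dd" is a subsequence of "dbaccb"
Greedy scan:
  Position 0 ('d'): matches sub[0] = 'd'
  Position 1 ('b'): no match needed
  Position 2 ('a'): no match needed
  Position 3 ('c'): no match needed
  Position 4 ('c'): no match needed
  Position 5 ('b'): no match needed
Only matched 1/2 characters => not a subsequence

0


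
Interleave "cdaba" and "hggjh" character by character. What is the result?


Interleaving "cdaba" and "hggjh":
  Position 0: 'c' from first, 'h' from second => "ch"
  Position 1: 'd' from first, 'g' from second => "dg"
  Position 2: 'a' from first, 'g' from second => "ag"
  Position 3: 'b' from first, 'j' from second => "bj"
  Position 4: 'a' from first, 'h' from second => "ah"
Result: chdgagbjah

chdgagbjah


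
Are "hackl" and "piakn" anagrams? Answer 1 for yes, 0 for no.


Strings: "hackl", "piakn"
Sorted first:  achkl
Sorted second: aiknp
Differ at position 1: 'c' vs 'i' => not anagrams

0


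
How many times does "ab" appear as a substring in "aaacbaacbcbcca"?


Searching for "ab" in "aaacbaacbcbcca"
Scanning each position:
  Position 0: "aa" => no
  Position 1: "aa" => no
  Position 2: "ac" => no
  Position 3: "cb" => no
  Position 4: "ba" => no
  Position 5: "aa" => no
  Position 6: "ac" => no
  Position 7: "cb" => no
  Position 8: "bc" => no
  Position 9: "cb" => no
  Position 10: "bc" => no
  Position 11: "cc" => no
  Position 12: "ca" => no
Total occurrences: 0

0


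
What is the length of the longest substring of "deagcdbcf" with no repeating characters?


Input: "deagcdbcf"
Sliding window (track last position of each char):
  Position 0 ('d'): window [0,0] length 1 -- new best
  Position 1 ('e'): window [0,1] length 2 -- new best
  Position 2 ('a'): window [0,2] length 3 -- new best
  Position 3 ('g'): window [0,3] length 4 -- new best
  Position 4 ('c'): window [0,4] length 5 -- new best
  Position 5 ('d'): repeat (last at 0), move window start to 1
  Position 5 ('d'): window [1,5] length 5
  Position 6 ('b'): window [1,6] length 6 -- new best
  Position 7 ('c'): repeat (last at 4), move window start to 5
  Position 7 ('c'): window [5,7] length 3
  Position 8 ('f'): window [5,8] length 4
Longest substring with no repeats: "eagcdb" with length 6

6


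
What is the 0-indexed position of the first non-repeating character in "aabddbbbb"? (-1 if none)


Input: aabddbbbb
Character frequencies:
  'a': 2
  'b': 5
  'd': 2
Scanning left to right for freq == 1:
  Position 0 ('a'): freq=2, skip
  Position 1 ('a'): freq=2, skip
  Position 2 ('b'): freq=5, skip
  Position 3 ('d'): freq=2, skip
  Position 4 ('d'): freq=2, skip
  Position 5 ('b'): freq=5, skip
  Position 6 ('b'): freq=5, skip
  Position 7 ('b'): freq=5, skip
  Position 8 ('b'): freq=5, skip
  No unique character found => answer = -1

-1


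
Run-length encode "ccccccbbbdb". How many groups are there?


Input: ccccccbbbdb
Scanning for consecutive runs:
  Group 1: 'c' x 6 (positions 0-5)
  Group 2: 'b' x 3 (positions 6-8)
  Group 3: 'd' x 1 (positions 9-9)
  Group 4: 'b' x 1 (positions 10-10)
Total groups: 4

4


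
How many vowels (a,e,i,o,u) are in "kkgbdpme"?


Input: kkgbdpme
Checking each character:
  'k' at position 0: consonant
  'k' at position 1: consonant
  'g' at position 2: consonant
  'b' at position 3: consonant
  'd' at position 4: consonant
  'p' at position 5: consonant
  'm' at position 6: consonant
  'e' at position 7: vowel (running total: 1)
Total vowels: 1

1


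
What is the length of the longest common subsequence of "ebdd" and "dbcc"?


LCS of "ebdd" and "dbcc"
DP table:
           d    b    c    c
      0    0    0    0    0
  e   0    0    0    0    0
  b   0    0    1    1    1
  d   0    1    1    1    1
  d   0    1    1    1    1
LCS length = dp[4][4] = 1

1


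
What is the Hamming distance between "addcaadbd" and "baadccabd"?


Comparing "addcaadbd" and "baadccabd" position by position:
  Position 0: 'a' vs 'b' => differ
  Position 1: 'd' vs 'a' => differ
  Position 2: 'd' vs 'a' => differ
  Position 3: 'c' vs 'd' => differ
  Position 4: 'a' vs 'c' => differ
  Position 5: 'a' vs 'c' => differ
  Position 6: 'd' vs 'a' => differ
  Position 7: 'b' vs 'b' => same
  Position 8: 'd' vs 'd' => same
Total differences (Hamming distance): 7

7


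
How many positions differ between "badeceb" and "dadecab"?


Comparing "badeceb" and "dadecab" position by position:
  Position 0: 'b' vs 'd' => DIFFER
  Position 1: 'a' vs 'a' => same
  Position 2: 'd' vs 'd' => same
  Position 3: 'e' vs 'e' => same
  Position 4: 'c' vs 'c' => same
  Position 5: 'e' vs 'a' => DIFFER
  Position 6: 'b' vs 'b' => same
Positions that differ: 2

2


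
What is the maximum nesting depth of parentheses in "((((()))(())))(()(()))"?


Input: "((((()))(())))(()(()))"
Tracking depth:
  Position 0 '(': depth becomes 1
  Position 1 '(': depth becomes 2
  Position 2 '(': depth becomes 3
  Position 3 '(': depth becomes 4
  Position 4 '(': depth becomes 5
  Position 5 ')': depth becomes 4
  Position 6 ')': depth becomes 3
  Position 7 ')': depth becomes 2
  Position 8 '(': depth becomes 3
  Position 9 '(': depth becomes 4
  Position 10 ')': depth becomes 3
  Position 11 ')': depth becomes 2
  Position 12 ')': depth becomes 1
  Position 13 ')': depth becomes 0
  Position 14 '(': depth becomes 1
  Position 15 '(': depth becomes 2
  Position 16 ')': depth becomes 1
  Position 17 '(': depth becomes 2
  Position 18 '(': depth becomes 3
  Position 19 ')': depth becomes 2
  Position 20 ')': depth becomes 1
  Position 21 ')': depth becomes 0
Maximum depth reached: 5

5


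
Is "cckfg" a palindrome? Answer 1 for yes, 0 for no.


Input: cckfg
Reversed: gfkcc
  Compare pos 0 ('c') with pos 4 ('g'): MISMATCH
  Compare pos 1 ('c') with pos 3 ('f'): MISMATCH
Result: not a palindrome

0


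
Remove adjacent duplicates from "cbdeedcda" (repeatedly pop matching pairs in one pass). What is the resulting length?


Input: cbdeedcda
Stack-based adjacent duplicate removal:
  Read 'c': push. Stack: c
  Read 'b': push. Stack: cb
  Read 'd': push. Stack: cbd
  Read 'e': push. Stack: cbde
  Read 'e': matches stack top 'e' => pop. Stack: cbd
  Read 'd': matches stack top 'd' => pop. Stack: cb
  Read 'c': push. Stack: cbc
  Read 'd': push. Stack: cbcd
  Read 'a': push. Stack: cbcda
Final stack: "cbcda" (length 5)

5


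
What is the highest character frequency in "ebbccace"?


Input: ebbccace
Character counts:
  'a': 1
  'b': 2
  'c': 3
  'e': 2
Maximum frequency: 3

3


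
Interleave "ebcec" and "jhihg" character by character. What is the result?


Interleaving "ebcec" and "jhihg":
  Position 0: 'e' from first, 'j' from second => "ej"
  Position 1: 'b' from first, 'h' from second => "bh"
  Position 2: 'c' from first, 'i' from second => "ci"
  Position 3: 'e' from first, 'h' from second => "eh"
  Position 4: 'c' from first, 'g' from second => "cg"
Result: ejbhciehcg

ejbhciehcg


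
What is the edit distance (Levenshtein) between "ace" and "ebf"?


Computing edit distance: "ace" -> "ebf"
DP table:
           e    b    f
      0    1    2    3
  a   1    1    2    3
  c   2    2    2    3
  e   3    2    3    3
Edit distance = dp[3][3] = 3

3


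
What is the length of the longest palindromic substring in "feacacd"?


Input: "feacacd"
Checking substrings for palindromes:
  [2:5] "aca" (len 3) => palindrome
  [3:6] "cac" (len 3) => palindrome
Longest palindromic substring: "aca" with length 3

3


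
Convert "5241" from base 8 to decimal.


Input: "5241" in base 8
Positional expansion:
  Digit '5' (value 5) x 8^3 = 2560
  Digit '2' (value 2) x 8^2 = 128
  Digit '4' (value 4) x 8^1 = 32
  Digit '1' (value 1) x 8^0 = 1
Sum = 2721

2721


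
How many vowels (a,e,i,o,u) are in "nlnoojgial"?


Input: nlnoojgial
Checking each character:
  'n' at position 0: consonant
  'l' at position 1: consonant
  'n' at position 2: consonant
  'o' at position 3: vowel (running total: 1)
  'o' at position 4: vowel (running total: 2)
  'j' at position 5: consonant
  'g' at position 6: consonant
  'i' at position 7: vowel (running total: 3)
  'a' at position 8: vowel (running total: 4)
  'l' at position 9: consonant
Total vowels: 4

4


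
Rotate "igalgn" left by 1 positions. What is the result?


Input: "igalgn", rotate left by 1
First 1 characters: "i"
Remaining characters: "galgn"
Concatenate remaining + first: "galgn" + "i" = "galgni"

galgni


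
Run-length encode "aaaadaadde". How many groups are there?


Input: aaaadaadde
Scanning for consecutive runs:
  Group 1: 'a' x 4 (positions 0-3)
  Group 2: 'd' x 1 (positions 4-4)
  Group 3: 'a' x 2 (positions 5-6)
  Group 4: 'd' x 2 (positions 7-8)
  Group 5: 'e' x 1 (positions 9-9)
Total groups: 5

5


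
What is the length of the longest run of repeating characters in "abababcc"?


Input: "abababcc"
Scanning for longest run:
  Position 1 ('b'): new char, reset run to 1
  Position 2 ('a'): new char, reset run to 1
  Position 3 ('b'): new char, reset run to 1
  Position 4 ('a'): new char, reset run to 1
  Position 5 ('b'): new char, reset run to 1
  Position 6 ('c'): new char, reset run to 1
  Position 7 ('c'): continues run of 'c', length=2
Longest run: 'c' with length 2

2


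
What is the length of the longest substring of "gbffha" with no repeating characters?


Input: "gbffha"
Sliding window (track last position of each char):
  Position 0 ('g'): window [0,0] length 1 -- new best
  Position 1 ('b'): window [0,1] length 2 -- new best
  Position 2 ('f'): window [0,2] length 3 -- new best
  Position 3 ('f'): repeat (last at 2), move window start to 3
  Position 3 ('f'): window [3,3] length 1
  Position 4 ('h'): window [3,4] length 2
  Position 5 ('a'): window [3,5] length 3
Longest substring with no repeats: "gbf" with length 3

3
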